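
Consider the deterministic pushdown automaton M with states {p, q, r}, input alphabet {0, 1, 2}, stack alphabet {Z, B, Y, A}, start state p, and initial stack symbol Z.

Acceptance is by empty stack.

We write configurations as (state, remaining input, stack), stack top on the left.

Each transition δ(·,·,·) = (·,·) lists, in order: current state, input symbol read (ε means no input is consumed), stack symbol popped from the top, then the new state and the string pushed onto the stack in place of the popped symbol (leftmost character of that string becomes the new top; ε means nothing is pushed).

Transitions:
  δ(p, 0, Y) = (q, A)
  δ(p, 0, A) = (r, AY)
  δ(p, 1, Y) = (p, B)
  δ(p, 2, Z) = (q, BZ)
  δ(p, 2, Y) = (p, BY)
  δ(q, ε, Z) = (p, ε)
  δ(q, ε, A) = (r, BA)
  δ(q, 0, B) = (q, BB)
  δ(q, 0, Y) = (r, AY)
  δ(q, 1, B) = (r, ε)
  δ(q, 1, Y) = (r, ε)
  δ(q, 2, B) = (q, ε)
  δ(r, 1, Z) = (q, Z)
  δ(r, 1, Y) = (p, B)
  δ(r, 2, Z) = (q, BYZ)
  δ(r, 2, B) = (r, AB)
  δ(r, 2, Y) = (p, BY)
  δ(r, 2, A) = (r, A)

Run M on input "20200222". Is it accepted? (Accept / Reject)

Accept

(p, 20200222, Z) ⊢ (q, 0200222, BZ) ⊢ (q, 200222, BBZ) ⊢ (q, 00222, BZ) ⊢ (q, 0222, BBZ) ⊢ (q, 222, BBBZ) ⊢ (q, 22, BBZ) ⊢ (q, 2, BZ) ⊢ (q, ε, Z) ⊢ (p, ε, ε)
All input consumed and the stack is empty.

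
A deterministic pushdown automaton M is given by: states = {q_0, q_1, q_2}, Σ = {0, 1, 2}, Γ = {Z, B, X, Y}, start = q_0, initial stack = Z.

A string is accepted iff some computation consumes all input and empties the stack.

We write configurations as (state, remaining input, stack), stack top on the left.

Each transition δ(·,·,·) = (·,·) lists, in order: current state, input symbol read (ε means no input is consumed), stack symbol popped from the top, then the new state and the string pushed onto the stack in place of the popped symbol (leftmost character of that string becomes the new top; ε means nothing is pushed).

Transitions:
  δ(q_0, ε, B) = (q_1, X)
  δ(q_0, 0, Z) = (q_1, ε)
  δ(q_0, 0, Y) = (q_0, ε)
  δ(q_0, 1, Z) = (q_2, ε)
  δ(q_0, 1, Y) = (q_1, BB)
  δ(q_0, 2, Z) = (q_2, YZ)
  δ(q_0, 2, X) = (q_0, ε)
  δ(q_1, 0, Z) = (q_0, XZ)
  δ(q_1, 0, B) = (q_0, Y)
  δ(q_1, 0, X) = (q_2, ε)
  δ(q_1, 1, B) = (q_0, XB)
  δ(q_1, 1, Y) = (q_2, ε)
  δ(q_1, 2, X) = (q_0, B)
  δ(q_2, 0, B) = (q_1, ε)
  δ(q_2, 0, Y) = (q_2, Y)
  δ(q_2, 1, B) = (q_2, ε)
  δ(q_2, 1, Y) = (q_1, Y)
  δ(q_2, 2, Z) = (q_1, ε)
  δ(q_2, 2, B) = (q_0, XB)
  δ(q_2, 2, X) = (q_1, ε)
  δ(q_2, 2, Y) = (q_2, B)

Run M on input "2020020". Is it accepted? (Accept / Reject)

Accept

(q_0, 2020020, Z) ⊢ (q_2, 020020, YZ) ⊢ (q_2, 20020, YZ) ⊢ (q_2, 0020, BZ) ⊢ (q_1, 020, Z) ⊢ (q_0, 20, XZ) ⊢ (q_0, 0, Z) ⊢ (q_1, ε, ε)
All input consumed and the stack is empty.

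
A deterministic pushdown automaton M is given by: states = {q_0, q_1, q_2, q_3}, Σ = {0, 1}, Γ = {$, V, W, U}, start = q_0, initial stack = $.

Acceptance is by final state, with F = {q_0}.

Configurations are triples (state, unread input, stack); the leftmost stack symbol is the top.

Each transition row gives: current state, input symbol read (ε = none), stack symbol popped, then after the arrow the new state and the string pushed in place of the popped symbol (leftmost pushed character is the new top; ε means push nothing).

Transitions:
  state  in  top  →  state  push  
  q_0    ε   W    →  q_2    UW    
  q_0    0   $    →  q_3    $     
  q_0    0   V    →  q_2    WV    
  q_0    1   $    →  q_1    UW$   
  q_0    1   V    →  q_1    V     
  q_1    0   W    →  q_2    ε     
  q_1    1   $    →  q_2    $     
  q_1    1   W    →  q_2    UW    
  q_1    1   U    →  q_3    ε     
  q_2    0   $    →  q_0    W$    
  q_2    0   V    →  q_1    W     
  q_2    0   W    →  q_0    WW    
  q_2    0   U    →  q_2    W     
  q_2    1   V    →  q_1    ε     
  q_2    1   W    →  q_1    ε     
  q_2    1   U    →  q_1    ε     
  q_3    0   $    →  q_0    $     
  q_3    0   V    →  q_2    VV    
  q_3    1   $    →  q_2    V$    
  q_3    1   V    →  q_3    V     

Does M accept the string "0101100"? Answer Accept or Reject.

(q_0, 0101100, $) ⊢ (q_3, 101100, $) ⊢ (q_2, 01100, V$) ⊢ (q_1, 1100, W$) ⊢ (q_2, 100, UW$) ⊢ (q_1, 00, W$) ⊢ (q_2, 0, $) ⊢ (q_0, ε, W$)
All input consumed; state q_0 ∈ F.

Accept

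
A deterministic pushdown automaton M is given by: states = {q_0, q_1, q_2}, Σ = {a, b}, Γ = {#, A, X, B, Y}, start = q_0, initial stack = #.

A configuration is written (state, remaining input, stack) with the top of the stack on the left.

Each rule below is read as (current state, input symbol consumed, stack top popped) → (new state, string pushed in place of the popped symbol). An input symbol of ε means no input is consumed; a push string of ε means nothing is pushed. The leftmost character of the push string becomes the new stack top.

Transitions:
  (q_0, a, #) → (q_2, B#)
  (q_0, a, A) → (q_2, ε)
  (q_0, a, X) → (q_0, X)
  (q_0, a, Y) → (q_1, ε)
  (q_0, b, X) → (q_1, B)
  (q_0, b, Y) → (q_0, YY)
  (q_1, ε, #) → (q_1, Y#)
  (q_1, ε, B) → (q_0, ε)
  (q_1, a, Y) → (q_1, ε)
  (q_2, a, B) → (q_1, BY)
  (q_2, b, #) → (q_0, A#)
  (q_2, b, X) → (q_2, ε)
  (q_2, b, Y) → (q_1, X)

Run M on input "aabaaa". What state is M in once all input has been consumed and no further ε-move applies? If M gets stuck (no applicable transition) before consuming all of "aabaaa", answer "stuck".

q_1

(q_0, aabaaa, #)
  read a, top #: go to q_2, push B# → (q_2, abaaa, B#)
  read a, top B: go to q_1, push BY → (q_1, baaa, BY#)
  ε-move, top B: go to q_0, push ε → (q_0, baaa, Y#)
  read b, top Y: go to q_0, push YY → (q_0, aaa, YY#)
  read a, top Y: go to q_1, push ε → (q_1, aa, Y#)
  read a, top Y: go to q_1, push ε → (q_1, a, #)
  ε-move, top #: go to q_1, push Y# → (q_1, a, Y#)
  read a, top Y: go to q_1, push ε → (q_1, ε, #)
  ε-move, top #: go to q_1, push Y# → (q_1, ε, Y#)
All input consumed; M is in state q_1.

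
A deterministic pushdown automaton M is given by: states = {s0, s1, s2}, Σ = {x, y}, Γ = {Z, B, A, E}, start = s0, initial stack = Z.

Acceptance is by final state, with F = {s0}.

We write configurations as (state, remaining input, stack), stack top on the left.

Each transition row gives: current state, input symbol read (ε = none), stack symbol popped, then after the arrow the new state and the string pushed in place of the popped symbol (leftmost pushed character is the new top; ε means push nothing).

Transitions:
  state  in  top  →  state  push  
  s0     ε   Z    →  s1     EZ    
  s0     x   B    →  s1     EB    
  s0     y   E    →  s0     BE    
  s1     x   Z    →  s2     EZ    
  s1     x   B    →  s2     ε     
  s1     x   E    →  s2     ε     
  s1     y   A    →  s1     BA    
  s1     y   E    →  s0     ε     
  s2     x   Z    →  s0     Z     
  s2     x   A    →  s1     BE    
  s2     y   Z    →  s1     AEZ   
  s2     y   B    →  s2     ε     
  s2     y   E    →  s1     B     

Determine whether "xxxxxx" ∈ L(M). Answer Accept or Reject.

Accept

(s0, xxxxxx, Z) ⊢ (s1, xxxxxx, EZ) ⊢ (s2, xxxxx, Z) ⊢ (s0, xxxx, Z) ⊢ (s1, xxxx, EZ) ⊢ (s2, xxx, Z) ⊢ (s0, xx, Z) ⊢ (s1, xx, EZ) ⊢ (s2, x, Z) ⊢ (s0, ε, Z)
All input consumed; state s0 ∈ F.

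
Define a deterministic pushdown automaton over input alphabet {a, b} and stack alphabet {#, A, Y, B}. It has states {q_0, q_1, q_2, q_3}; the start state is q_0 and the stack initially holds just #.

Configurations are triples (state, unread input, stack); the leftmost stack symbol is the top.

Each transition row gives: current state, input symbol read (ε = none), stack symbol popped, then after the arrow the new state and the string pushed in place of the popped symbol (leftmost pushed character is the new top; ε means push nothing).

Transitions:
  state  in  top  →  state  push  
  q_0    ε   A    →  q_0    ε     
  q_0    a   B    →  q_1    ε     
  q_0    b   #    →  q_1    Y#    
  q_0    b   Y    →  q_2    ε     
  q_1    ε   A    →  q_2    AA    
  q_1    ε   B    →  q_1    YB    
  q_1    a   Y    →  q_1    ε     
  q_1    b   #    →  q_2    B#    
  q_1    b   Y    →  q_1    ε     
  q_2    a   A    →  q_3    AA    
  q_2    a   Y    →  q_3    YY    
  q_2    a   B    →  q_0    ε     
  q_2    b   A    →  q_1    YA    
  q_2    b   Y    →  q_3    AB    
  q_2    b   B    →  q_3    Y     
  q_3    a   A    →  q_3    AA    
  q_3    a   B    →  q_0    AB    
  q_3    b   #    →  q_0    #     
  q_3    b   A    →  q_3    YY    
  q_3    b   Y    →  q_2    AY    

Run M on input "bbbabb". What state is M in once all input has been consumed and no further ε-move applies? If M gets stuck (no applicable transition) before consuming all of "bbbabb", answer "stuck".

(q_0, bbbabb, #) ⊢ (q_1, bbabb, Y#) ⊢ (q_1, babb, #) ⊢ (q_2, abb, B#) ⊢ (q_0, bb, #) ⊢ (q_1, b, Y#) ⊢ (q_1, ε, #)
All input consumed; M is in state q_1.

q_1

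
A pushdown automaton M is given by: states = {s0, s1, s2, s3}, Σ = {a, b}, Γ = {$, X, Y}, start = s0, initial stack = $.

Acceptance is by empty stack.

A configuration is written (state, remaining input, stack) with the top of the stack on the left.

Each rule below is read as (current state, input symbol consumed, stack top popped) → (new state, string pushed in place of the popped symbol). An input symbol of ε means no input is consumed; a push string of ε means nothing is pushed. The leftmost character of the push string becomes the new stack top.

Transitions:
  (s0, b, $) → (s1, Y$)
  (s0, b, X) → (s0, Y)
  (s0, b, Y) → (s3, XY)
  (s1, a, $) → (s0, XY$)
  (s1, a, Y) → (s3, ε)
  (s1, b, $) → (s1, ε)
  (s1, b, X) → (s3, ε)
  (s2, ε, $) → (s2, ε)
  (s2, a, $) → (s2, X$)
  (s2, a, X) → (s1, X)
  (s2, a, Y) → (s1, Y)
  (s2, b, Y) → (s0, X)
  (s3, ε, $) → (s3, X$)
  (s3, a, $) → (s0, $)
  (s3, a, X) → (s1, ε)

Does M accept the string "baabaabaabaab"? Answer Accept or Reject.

One accepting computation: (s0, baabaabaabaab, $) ⊢ (s1, aabaabaabaab, Y$) ⊢ (s3, abaabaabaab, $) ⊢ (s0, baabaabaab, $) ⊢ (s1, aabaabaab, Y$) ⊢ (s3, abaabaab, $) ⊢ (s0, baabaab, $) ⊢ (s1, aabaab, Y$) ⊢ (s3, abaab, $) ⊢ (s0, baab, $) ⊢ (s1, aab, Y$) ⊢ (s3, ab, $) ⊢ (s3, ab, X$) ⊢ (s1, b, $) ⊢ (s1, ε, ε)
All input consumed and the stack is empty.

Accept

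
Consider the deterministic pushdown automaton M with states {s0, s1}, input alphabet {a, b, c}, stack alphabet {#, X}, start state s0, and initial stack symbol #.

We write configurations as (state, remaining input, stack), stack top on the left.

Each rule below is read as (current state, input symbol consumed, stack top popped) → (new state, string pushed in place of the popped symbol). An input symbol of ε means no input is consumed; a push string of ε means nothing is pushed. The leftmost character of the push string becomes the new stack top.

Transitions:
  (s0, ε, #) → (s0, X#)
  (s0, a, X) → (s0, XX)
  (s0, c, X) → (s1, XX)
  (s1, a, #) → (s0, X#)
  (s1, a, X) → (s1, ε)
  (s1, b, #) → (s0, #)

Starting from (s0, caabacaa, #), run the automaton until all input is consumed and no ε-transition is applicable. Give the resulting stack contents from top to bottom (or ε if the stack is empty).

X#

(s0, caabacaa, #) ⊢ (s0, caabacaa, X#) ⊢ (s1, aabacaa, XX#) ⊢ (s1, abacaa, X#) ⊢ (s1, bacaa, #) ⊢ (s0, acaa, #) ⊢ (s0, acaa, X#) ⊢ (s0, caa, XX#) ⊢ (s1, aa, XXX#) ⊢ (s1, a, XX#) ⊢ (s1, ε, X#)
All input consumed in state s1 with stack X#.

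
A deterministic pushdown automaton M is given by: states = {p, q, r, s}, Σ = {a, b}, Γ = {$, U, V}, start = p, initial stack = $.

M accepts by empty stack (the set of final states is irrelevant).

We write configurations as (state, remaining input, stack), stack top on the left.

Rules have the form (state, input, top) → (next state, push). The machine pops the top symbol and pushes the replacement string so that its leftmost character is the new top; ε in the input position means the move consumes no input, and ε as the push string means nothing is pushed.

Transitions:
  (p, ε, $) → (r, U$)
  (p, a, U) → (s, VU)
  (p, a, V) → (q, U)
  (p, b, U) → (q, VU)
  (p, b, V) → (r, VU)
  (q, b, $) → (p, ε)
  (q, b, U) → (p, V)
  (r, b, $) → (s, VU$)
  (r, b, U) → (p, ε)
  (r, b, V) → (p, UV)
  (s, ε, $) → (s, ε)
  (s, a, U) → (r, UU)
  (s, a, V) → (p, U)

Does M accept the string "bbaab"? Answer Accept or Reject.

Reject

(p, bbaab, $)
  ε-move, top $: go to r, push U$ → (r, bbaab, U$)
  read b, top U: go to p, push ε → (p, baab, $)
  ε-move, top $: go to r, push U$ → (r, baab, U$)
  read b, top U: go to p, push ε → (p, aab, $)
  ε-move, top $: go to r, push U$ → (r, aab, U$)
No transition applies at (r, aab, U$); input not fully consumed.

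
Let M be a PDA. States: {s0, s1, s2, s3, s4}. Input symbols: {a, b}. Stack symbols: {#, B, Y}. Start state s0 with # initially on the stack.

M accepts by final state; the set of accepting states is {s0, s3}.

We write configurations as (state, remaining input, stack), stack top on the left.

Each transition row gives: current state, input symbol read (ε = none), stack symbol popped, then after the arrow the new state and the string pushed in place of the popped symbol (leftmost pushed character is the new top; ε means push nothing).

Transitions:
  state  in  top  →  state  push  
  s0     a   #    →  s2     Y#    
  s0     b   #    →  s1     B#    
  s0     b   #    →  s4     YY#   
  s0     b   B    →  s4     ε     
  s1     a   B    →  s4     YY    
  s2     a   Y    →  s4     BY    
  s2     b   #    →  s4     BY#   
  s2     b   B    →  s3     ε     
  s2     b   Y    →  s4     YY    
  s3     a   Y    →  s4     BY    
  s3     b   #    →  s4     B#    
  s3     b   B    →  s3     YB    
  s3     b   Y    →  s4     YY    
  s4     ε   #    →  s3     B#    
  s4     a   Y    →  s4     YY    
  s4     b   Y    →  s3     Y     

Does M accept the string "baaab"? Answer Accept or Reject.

Accept

One accepting computation: (s0, baaab, #) ⊢ (s1, aaab, B#) ⊢ (s4, aab, YY#) ⊢ (s4, ab, YYY#) ⊢ (s4, b, YYYY#) ⊢ (s3, ε, YYYY#)
All input consumed and state s3 ∈ F.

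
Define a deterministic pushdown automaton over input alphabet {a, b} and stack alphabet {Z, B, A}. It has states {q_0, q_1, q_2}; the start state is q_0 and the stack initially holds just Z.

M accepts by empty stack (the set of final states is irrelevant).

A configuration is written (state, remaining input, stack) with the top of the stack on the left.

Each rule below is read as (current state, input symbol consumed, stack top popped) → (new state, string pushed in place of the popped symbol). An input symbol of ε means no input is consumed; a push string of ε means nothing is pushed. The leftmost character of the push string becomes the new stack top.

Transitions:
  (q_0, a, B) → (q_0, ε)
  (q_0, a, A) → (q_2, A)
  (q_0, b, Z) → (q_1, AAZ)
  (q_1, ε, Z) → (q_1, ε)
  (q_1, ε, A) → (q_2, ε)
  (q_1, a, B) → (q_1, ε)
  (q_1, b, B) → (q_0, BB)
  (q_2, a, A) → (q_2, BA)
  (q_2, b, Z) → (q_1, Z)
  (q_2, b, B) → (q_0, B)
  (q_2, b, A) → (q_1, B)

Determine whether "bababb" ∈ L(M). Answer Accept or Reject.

(q_0, bababb, Z)
  read b, top Z: go to q_1, push AAZ → (q_1, ababb, AAZ)
  ε-move, top A: go to q_2, push ε → (q_2, ababb, AZ)
  read a, top A: go to q_2, push BA → (q_2, babb, BAZ)
  read b, top B: go to q_0, push B → (q_0, abb, BAZ)
  read a, top B: go to q_0, push ε → (q_0, bb, AZ)
No transition applies at (q_0, bb, AZ); input not fully consumed.

Reject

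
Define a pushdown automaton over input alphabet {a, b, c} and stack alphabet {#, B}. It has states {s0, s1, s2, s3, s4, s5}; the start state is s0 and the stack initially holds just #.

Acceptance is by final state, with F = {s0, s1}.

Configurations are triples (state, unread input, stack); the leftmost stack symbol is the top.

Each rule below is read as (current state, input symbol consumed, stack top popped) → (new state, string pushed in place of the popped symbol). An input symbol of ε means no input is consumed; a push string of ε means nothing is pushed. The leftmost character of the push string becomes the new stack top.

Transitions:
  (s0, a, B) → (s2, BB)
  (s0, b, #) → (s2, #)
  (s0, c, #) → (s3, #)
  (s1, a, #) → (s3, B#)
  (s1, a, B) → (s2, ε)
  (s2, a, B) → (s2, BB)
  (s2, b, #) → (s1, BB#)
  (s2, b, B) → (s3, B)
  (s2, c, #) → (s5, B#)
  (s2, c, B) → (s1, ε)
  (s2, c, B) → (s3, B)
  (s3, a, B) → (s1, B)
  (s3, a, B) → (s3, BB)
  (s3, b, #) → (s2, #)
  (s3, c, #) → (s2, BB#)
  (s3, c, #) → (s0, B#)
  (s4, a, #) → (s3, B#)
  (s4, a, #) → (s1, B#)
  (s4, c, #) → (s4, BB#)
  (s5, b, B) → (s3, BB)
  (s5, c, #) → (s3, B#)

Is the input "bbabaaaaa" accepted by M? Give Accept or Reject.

One accepting computation: (s0, bbabaaaaa, #) ⊢ (s2, babaaaaa, #) ⊢ (s1, abaaaaa, BB#) ⊢ (s2, baaaaa, B#) ⊢ (s3, aaaaa, B#) ⊢ (s3, aaaa, BB#) ⊢ (s3, aaa, BBB#) ⊢ (s3, aa, BBBB#) ⊢ (s3, a, BBBBB#) ⊢ (s1, ε, BBBBB#)
All input consumed and state s1 ∈ F.

Accept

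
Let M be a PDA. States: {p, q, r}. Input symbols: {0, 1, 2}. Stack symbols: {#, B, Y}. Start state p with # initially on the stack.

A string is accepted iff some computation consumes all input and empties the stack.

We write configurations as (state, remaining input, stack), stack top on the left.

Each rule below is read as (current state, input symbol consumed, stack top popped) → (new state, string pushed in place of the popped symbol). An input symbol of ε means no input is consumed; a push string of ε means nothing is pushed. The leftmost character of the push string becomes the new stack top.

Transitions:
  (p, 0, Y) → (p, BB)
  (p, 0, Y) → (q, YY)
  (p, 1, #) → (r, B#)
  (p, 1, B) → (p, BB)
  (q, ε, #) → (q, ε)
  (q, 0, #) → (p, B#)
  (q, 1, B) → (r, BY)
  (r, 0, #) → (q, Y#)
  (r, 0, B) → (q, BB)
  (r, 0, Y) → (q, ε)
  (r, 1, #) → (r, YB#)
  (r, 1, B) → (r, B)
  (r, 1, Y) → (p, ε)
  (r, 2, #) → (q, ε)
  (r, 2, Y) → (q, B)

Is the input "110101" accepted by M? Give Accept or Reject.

Reject

No computation consumes all input and empties the stack.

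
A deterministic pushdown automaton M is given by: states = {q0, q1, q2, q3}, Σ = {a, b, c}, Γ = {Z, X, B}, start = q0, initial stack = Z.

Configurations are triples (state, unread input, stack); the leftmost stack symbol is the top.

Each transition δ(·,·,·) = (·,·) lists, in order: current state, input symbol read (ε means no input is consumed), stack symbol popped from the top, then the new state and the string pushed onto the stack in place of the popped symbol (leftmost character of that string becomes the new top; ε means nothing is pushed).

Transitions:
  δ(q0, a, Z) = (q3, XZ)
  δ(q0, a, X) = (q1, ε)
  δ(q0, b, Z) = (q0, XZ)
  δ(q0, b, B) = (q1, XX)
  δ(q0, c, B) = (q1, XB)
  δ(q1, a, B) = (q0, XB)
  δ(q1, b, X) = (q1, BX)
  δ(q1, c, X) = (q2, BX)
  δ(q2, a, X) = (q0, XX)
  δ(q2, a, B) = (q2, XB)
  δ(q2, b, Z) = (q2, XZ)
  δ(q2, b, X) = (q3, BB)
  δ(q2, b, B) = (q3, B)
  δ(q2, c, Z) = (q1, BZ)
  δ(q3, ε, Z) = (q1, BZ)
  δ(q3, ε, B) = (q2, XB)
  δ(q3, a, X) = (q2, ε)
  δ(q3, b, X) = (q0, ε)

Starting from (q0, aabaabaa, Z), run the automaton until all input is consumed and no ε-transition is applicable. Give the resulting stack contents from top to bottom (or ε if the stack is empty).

BXZ

(q0, aabaabaa, Z)
  read a, top Z: go to q3, push XZ → (q3, abaabaa, XZ)
  read a, top X: go to q2, push ε → (q2, baabaa, Z)
  read b, top Z: go to q2, push XZ → (q2, aabaa, XZ)
  read a, top X: go to q0, push XX → (q0, abaa, XXZ)
  read a, top X: go to q1, push ε → (q1, baa, XZ)
  read b, top X: go to q1, push BX → (q1, aa, BXZ)
  read a, top B: go to q0, push XB → (q0, a, XBXZ)
  read a, top X: go to q1, push ε → (q1, ε, BXZ)
All input consumed in state q1 with stack BXZ.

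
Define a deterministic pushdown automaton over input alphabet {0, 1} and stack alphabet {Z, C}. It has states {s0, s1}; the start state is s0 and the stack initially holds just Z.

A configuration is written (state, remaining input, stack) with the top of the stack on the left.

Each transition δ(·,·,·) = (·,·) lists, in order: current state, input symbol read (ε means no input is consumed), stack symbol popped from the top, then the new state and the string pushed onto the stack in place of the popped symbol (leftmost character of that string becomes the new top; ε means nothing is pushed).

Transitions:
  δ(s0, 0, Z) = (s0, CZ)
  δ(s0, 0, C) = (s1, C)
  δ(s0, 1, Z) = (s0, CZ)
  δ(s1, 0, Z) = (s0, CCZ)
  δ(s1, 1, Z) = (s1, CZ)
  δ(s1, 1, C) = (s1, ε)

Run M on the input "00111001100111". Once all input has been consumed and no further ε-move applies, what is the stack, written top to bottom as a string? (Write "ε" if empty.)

(s0, 00111001100111, Z)
  read 0, top Z: go to s0, push CZ → (s0, 0111001100111, CZ)
  read 0, top C: go to s1, push C → (s1, 111001100111, CZ)
  read 1, top C: go to s1, push ε → (s1, 11001100111, Z)
  read 1, top Z: go to s1, push CZ → (s1, 1001100111, CZ)
  read 1, top C: go to s1, push ε → (s1, 001100111, Z)
  read 0, top Z: go to s0, push CCZ → (s0, 01100111, CCZ)
  read 0, top C: go to s1, push C → (s1, 1100111, CCZ)
  read 1, top C: go to s1, push ε → (s1, 100111, CZ)
  read 1, top C: go to s1, push ε → (s1, 00111, Z)
  read 0, top Z: go to s0, push CCZ → (s0, 0111, CCZ)
  read 0, top C: go to s1, push C → (s1, 111, CCZ)
  read 1, top C: go to s1, push ε → (s1, 11, CZ)
  read 1, top C: go to s1, push ε → (s1, 1, Z)
  read 1, top Z: go to s1, push CZ → (s1, ε, CZ)
All input consumed in state s1 with stack CZ.

CZ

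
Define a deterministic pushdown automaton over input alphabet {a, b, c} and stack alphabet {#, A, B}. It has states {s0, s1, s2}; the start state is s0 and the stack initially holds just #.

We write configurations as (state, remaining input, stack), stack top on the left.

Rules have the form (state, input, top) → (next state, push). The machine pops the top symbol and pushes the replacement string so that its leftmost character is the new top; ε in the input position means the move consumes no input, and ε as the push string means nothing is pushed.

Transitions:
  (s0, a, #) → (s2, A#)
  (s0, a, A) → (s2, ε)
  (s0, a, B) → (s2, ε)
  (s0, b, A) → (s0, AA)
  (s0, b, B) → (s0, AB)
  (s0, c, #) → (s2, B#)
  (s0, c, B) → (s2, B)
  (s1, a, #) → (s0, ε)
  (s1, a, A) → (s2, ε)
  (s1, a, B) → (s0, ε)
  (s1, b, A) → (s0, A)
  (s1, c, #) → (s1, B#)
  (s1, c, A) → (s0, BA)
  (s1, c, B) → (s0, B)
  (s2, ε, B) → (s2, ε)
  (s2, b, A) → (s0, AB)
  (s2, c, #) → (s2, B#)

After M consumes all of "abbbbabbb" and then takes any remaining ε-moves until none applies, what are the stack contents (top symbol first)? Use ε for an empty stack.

AAABAAB#

(s0, abbbbabbb, #)
  read a, top #: go to s2, push A# → (s2, bbbbabbb, A#)
  read b, top A: go to s0, push AB → (s0, bbbabbb, AB#)
  read b, top A: go to s0, push AA → (s0, bbabbb, AAB#)
  read b, top A: go to s0, push AA → (s0, babbb, AAAB#)
  read b, top A: go to s0, push AA → (s0, abbb, AAAAB#)
  read a, top A: go to s2, push ε → (s2, bbb, AAAB#)
  read b, top A: go to s0, push AB → (s0, bb, ABAAB#)
  read b, top A: go to s0, push AA → (s0, b, AABAAB#)
  read b, top A: go to s0, push AA → (s0, ε, AAABAAB#)
All input consumed in state s0 with stack AAABAAB#.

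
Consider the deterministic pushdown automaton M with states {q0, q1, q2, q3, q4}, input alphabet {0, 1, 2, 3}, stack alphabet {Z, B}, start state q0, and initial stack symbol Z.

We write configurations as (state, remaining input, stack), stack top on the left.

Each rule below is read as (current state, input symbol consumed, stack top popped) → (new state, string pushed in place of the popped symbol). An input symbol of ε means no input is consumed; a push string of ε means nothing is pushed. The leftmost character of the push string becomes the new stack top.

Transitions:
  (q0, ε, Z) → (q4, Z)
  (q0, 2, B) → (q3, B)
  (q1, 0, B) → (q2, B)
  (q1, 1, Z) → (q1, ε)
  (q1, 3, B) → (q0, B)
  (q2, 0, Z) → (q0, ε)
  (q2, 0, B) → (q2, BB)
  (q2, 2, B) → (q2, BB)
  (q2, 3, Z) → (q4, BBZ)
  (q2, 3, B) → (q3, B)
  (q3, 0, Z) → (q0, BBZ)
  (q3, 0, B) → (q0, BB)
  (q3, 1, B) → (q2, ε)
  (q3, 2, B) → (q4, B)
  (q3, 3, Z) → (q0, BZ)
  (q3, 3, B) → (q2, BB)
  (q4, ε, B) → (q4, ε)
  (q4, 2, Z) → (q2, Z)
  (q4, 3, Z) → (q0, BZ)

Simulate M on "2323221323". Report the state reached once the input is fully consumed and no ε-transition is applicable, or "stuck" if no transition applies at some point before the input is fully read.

(q0, 2323221323, Z)
  ε-move, top Z: go to q4, push Z → (q4, 2323221323, Z)
  read 2, top Z: go to q2, push Z → (q2, 323221323, Z)
  read 3, top Z: go to q4, push BBZ → (q4, 23221323, BBZ)
  ε-move, top B: go to q4, push ε → (q4, 23221323, BZ)
  ε-move, top B: go to q4, push ε → (q4, 23221323, Z)
  read 2, top Z: go to q2, push Z → (q2, 3221323, Z)
  read 3, top Z: go to q4, push BBZ → (q4, 221323, BBZ)
  ε-move, top B: go to q4, push ε → (q4, 221323, BZ)
  ε-move, top B: go to q4, push ε → (q4, 221323, Z)
  read 2, top Z: go to q2, push Z → (q2, 21323, Z)
No transition for (q2, 2, top Z); M blocks with input 21323 remaining.

stuck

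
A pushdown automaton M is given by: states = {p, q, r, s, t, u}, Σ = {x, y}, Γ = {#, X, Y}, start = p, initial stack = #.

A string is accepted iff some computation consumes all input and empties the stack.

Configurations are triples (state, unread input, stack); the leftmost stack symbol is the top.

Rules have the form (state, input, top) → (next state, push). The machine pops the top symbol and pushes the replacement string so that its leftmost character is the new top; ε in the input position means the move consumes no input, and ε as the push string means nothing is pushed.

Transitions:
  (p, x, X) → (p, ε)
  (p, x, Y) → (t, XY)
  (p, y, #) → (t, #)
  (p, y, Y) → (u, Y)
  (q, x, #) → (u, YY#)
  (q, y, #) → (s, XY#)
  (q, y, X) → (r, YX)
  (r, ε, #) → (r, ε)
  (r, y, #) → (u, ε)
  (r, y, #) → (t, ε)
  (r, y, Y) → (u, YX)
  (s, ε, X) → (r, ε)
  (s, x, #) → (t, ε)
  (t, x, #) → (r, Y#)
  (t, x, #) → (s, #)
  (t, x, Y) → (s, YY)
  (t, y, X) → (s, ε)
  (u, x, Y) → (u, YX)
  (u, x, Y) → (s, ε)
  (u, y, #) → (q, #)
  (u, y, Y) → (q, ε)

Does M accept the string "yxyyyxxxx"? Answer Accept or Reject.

No computation consumes all input and empties the stack.

Reject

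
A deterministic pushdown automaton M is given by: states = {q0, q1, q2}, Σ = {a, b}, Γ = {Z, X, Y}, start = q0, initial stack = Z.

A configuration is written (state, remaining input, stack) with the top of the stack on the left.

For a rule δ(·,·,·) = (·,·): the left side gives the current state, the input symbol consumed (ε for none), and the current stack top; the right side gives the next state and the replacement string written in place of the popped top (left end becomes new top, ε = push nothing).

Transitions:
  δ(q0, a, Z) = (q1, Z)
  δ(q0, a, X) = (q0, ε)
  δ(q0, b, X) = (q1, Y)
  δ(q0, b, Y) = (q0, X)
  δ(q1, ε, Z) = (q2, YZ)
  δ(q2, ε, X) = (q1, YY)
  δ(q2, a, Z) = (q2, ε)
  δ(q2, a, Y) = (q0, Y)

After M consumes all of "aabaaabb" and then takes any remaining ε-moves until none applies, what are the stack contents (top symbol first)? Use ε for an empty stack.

(q0, aabaaabb, Z)
  read a, top Z: go to q1, push Z → (q1, abaaabb, Z)
  ε-move, top Z: go to q2, push YZ → (q2, abaaabb, YZ)
  read a, top Y: go to q0, push Y → (q0, baaabb, YZ)
  read b, top Y: go to q0, push X → (q0, aaabb, XZ)
  read a, top X: go to q0, push ε → (q0, aabb, Z)
  read a, top Z: go to q1, push Z → (q1, abb, Z)
  ε-move, top Z: go to q2, push YZ → (q2, abb, YZ)
  read a, top Y: go to q0, push Y → (q0, bb, YZ)
  read b, top Y: go to q0, push X → (q0, b, XZ)
  read b, top X: go to q1, push Y → (q1, ε, YZ)
All input consumed in state q1 with stack YZ.

YZ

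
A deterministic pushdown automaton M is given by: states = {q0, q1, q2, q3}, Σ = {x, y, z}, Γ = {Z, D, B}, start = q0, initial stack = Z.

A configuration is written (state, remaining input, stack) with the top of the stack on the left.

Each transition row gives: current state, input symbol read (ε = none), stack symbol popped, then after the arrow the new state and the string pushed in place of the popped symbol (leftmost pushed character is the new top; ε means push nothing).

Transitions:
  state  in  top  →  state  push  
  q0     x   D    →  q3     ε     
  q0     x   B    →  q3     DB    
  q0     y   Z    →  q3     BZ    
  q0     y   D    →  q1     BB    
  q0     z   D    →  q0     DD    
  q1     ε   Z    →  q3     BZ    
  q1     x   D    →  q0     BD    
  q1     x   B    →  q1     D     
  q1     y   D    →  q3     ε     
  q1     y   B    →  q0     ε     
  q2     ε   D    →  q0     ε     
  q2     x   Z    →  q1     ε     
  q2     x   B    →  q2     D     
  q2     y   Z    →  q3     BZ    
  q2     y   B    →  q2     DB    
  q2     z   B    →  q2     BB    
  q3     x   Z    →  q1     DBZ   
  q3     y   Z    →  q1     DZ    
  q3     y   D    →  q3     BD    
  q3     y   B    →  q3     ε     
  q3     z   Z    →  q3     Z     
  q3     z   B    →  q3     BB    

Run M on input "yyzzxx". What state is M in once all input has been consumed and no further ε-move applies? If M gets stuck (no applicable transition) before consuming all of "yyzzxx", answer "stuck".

q0

(q0, yyzzxx, Z)
  read y, top Z: go to q3, push BZ → (q3, yzzxx, BZ)
  read y, top B: go to q3, push ε → (q3, zzxx, Z)
  read z, top Z: go to q3, push Z → (q3, zxx, Z)
  read z, top Z: go to q3, push Z → (q3, xx, Z)
  read x, top Z: go to q1, push DBZ → (q1, x, DBZ)
  read x, top D: go to q0, push BD → (q0, ε, BDBZ)
All input consumed; M is in state q0.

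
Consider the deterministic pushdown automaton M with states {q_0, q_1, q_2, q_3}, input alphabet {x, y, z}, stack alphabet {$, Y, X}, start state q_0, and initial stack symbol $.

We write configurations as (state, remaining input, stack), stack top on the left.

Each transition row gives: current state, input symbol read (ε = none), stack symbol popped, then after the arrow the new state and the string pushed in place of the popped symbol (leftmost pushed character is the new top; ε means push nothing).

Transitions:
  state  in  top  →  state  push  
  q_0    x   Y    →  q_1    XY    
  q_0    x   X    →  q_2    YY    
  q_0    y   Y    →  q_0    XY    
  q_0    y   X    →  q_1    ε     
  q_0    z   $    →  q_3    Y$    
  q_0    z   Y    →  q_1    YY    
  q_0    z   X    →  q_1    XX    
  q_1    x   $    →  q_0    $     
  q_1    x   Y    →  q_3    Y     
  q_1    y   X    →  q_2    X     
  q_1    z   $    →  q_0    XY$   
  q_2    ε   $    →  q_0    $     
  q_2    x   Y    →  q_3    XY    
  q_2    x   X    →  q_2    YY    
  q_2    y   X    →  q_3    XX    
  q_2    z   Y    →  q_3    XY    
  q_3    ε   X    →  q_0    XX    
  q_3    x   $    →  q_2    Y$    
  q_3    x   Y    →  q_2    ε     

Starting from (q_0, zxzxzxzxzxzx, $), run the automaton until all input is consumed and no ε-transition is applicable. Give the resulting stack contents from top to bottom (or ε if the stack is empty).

(q_0, zxzxzxzxzxzx, $)
  read z, top $: go to q_3, push Y$ → (q_3, xzxzxzxzxzx, Y$)
  read x, top Y: go to q_2, push ε → (q_2, zxzxzxzxzx, $)
  ε-move, top $: go to q_0, push $ → (q_0, zxzxzxzxzx, $)
  read z, top $: go to q_3, push Y$ → (q_3, xzxzxzxzx, Y$)
  read x, top Y: go to q_2, push ε → (q_2, zxzxzxzx, $)
  ε-move, top $: go to q_0, push $ → (q_0, zxzxzxzx, $)
  read z, top $: go to q_3, push Y$ → (q_3, xzxzxzx, Y$)
  read x, top Y: go to q_2, push ε → (q_2, zxzxzx, $)
  ε-move, top $: go to q_0, push $ → (q_0, zxzxzx, $)
  read z, top $: go to q_3, push Y$ → (q_3, xzxzx, Y$)
  read x, top Y: go to q_2, push ε → (q_2, zxzx, $)
  ε-move, top $: go to q_0, push $ → (q_0, zxzx, $)
  read z, top $: go to q_3, push Y$ → (q_3, xzx, Y$)
  read x, top Y: go to q_2, push ε → (q_2, zx, $)
  ε-move, top $: go to q_0, push $ → (q_0, zx, $)
  read z, top $: go to q_3, push Y$ → (q_3, x, Y$)
  read x, top Y: go to q_2, push ε → (q_2, ε, $)
  ε-move, top $: go to q_0, push $ → (q_0, ε, $)
All input consumed in state q_0 with stack $.

$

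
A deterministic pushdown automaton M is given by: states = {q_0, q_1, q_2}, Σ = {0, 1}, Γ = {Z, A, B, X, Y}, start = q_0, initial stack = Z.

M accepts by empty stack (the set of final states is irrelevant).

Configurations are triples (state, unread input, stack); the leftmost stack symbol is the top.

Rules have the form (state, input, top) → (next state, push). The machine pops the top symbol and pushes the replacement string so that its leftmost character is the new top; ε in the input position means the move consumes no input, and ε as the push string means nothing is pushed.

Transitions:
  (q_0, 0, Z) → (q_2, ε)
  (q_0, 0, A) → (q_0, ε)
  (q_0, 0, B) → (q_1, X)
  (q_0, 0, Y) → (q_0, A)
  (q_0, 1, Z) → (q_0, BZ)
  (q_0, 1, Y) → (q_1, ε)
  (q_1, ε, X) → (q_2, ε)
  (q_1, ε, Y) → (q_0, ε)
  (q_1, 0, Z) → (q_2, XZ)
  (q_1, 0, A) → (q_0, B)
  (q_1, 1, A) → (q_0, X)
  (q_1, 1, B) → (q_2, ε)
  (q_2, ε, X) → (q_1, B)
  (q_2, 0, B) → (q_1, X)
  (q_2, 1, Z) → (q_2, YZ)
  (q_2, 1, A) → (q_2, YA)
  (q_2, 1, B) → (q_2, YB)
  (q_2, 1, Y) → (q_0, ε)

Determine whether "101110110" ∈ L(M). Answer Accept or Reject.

(q_0, 101110110, Z) ⊢ (q_0, 01110110, BZ) ⊢ (q_1, 1110110, XZ) ⊢ (q_2, 1110110, Z) ⊢ (q_2, 110110, YZ) ⊢ (q_0, 10110, Z) ⊢ (q_0, 0110, BZ) ⊢ (q_1, 110, XZ) ⊢ (q_2, 110, Z) ⊢ (q_2, 10, YZ) ⊢ (q_0, 0, Z) ⊢ (q_2, ε, ε)
All input consumed and the stack is empty.

Accept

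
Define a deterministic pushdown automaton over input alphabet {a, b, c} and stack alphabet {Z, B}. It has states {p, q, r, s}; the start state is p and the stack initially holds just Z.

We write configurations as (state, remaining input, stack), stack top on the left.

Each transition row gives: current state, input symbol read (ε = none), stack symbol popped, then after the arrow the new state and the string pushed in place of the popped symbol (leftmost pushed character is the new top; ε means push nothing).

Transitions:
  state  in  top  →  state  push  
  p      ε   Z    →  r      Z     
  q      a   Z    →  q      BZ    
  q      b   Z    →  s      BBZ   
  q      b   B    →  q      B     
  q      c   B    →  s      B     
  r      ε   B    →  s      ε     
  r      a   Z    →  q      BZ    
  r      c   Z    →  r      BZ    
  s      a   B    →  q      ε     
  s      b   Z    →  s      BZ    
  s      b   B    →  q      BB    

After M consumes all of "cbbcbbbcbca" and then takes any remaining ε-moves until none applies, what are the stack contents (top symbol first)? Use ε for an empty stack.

BBBZ

(p, cbbcbbbcbca, Z)
  ε-move, top Z: go to r, push Z → (r, cbbcbbbcbca, Z)
  read c, top Z: go to r, push BZ → (r, bbcbbbcbca, BZ)
  ε-move, top B: go to s, push ε → (s, bbcbbbcbca, Z)
  read b, top Z: go to s, push BZ → (s, bcbbbcbca, BZ)
  read b, top B: go to q, push BB → (q, cbbbcbca, BBZ)
  read c, top B: go to s, push B → (s, bbbcbca, BBZ)
  read b, top B: go to q, push BB → (q, bbcbca, BBBZ)
  read b, top B: go to q, push B → (q, bcbca, BBBZ)
  read b, top B: go to q, push B → (q, cbca, BBBZ)
  read c, top B: go to s, push B → (s, bca, BBBZ)
  read b, top B: go to q, push BB → (q, ca, BBBBZ)
  read c, top B: go to s, push B → (s, a, BBBBZ)
  read a, top B: go to q, push ε → (q, ε, BBBZ)
All input consumed in state q with stack BBBZ.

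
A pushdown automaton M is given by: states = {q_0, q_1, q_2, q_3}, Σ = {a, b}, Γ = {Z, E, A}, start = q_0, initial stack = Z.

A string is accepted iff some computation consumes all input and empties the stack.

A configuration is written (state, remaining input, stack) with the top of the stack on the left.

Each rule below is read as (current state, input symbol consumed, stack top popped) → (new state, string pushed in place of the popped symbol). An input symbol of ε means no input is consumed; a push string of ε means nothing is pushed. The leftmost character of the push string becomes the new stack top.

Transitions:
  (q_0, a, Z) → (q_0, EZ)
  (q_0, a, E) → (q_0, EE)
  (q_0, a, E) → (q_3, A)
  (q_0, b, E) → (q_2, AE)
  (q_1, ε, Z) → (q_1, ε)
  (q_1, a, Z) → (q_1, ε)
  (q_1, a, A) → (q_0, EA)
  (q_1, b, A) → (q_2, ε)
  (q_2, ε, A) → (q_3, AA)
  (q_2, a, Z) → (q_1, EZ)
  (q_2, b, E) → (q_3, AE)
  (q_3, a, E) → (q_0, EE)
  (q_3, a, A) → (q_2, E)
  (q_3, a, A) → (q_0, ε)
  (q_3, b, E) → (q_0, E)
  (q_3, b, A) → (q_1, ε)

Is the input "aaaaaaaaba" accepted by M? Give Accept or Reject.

One accepting computation: (q_0, aaaaaaaaba, Z) ⊢ (q_0, aaaaaaaba, EZ) ⊢ (q_0, aaaaaaba, EEZ) ⊢ (q_0, aaaaaba, EEEZ) ⊢ (q_3, aaaaba, AEEZ) ⊢ (q_0, aaaba, EEZ) ⊢ (q_3, aaba, AEZ) ⊢ (q_0, aba, EZ) ⊢ (q_3, ba, AZ) ⊢ (q_1, a, Z) ⊢ (q_1, ε, ε)
All input consumed and the stack is empty.

Accept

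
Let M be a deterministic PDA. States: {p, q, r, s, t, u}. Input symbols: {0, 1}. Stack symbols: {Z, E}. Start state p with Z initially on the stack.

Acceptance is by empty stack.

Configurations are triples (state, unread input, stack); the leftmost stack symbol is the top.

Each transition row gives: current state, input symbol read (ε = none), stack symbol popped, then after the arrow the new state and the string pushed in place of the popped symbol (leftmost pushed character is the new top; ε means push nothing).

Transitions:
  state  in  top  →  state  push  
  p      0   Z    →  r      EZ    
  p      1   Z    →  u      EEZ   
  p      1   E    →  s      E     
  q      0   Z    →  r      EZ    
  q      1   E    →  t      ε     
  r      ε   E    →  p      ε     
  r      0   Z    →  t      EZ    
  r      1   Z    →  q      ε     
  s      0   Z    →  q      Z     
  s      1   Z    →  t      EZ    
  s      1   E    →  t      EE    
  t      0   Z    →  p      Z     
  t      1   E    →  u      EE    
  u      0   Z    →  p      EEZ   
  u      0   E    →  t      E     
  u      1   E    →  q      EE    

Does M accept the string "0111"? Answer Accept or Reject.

(p, 0111, Z)
  read 0, top Z: go to r, push EZ → (r, 111, EZ)
  ε-move, top E: go to p, push ε → (p, 111, Z)
  read 1, top Z: go to u, push EEZ → (u, 11, EEZ)
  read 1, top E: go to q, push EE → (q, 1, EEEZ)
  read 1, top E: go to t, push ε → (t, ε, EEZ)
All input consumed; stack is EEZ, not empty, and no further ε-move applies.

Reject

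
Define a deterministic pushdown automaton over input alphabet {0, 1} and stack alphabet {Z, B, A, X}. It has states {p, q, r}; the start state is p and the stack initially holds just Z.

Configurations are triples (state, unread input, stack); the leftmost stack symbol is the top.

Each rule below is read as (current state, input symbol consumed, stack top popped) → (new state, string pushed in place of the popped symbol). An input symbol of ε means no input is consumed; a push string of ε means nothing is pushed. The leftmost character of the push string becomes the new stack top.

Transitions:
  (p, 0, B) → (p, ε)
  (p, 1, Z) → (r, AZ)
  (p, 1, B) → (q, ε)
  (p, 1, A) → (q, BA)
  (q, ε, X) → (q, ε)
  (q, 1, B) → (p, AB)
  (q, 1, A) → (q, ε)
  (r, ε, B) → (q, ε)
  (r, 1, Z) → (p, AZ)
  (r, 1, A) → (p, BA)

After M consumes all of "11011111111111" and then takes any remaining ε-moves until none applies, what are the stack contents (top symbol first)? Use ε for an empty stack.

BABABABABABAZ

(p, 11011111111111, Z)
  read 1, top Z: go to r, push AZ → (r, 1011111111111, AZ)
  read 1, top A: go to p, push BA → (p, 011111111111, BAZ)
  read 0, top B: go to p, push ε → (p, 11111111111, AZ)
  read 1, top A: go to q, push BA → (q, 1111111111, BAZ)
  read 1, top B: go to p, push AB → (p, 111111111, ABAZ)
  read 1, top A: go to q, push BA → (q, 11111111, BABAZ)
  read 1, top B: go to p, push AB → (p, 1111111, ABABAZ)
  read 1, top A: go to q, push BA → (q, 111111, BABABAZ)
  read 1, top B: go to p, push AB → (p, 11111, ABABABAZ)
  read 1, top A: go to q, push BA → (q, 1111, BABABABAZ)
  read 1, top B: go to p, push AB → (p, 111, ABABABABAZ)
  read 1, top A: go to q, push BA → (q, 11, BABABABABAZ)
  read 1, top B: go to p, push AB → (p, 1, ABABABABABAZ)
  read 1, top A: go to q, push BA → (q, ε, BABABABABABAZ)
All input consumed in state q with stack BABABABABABAZ.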